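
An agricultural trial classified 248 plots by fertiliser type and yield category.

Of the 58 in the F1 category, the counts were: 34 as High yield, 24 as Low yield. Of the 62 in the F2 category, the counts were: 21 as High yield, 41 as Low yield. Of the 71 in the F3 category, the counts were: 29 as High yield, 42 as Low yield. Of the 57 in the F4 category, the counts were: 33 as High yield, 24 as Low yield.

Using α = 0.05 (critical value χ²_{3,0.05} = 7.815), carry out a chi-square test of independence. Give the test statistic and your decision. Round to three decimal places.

Row totals: 58, 62, 71, 57. Column totals: 117, 131. Grand total N = 248.
Expected counts (row total × column total / N):
  F1, High yield: 58×117/248 = 27.3629
  F1, Low yield: 58×131/248 = 30.6371
  F2, High yield: 62×117/248 = 29.2500
  F2, Low yield: 62×131/248 = 32.7500
  F3, High yield: 71×117/248 = 33.4960
  F3, Low yield: 71×131/248 = 37.5040
  F4, High yield: 57×117/248 = 26.8911
  F4, Low yield: 57×131/248 = 30.1089
Contributions (O − E)²/E:
  (34 − 27.3629)²/27.3629 = 1.6099
  (24 − 30.6371)²/30.6371 = 1.4378
  (21 − 29.2500)²/29.2500 = 2.3269
  (41 − 32.7500)²/32.7500 = 2.0782
  (29 − 33.4960)²/33.4960 = 0.6035
  (42 − 37.5040)²/37.5040 = 0.5390
  (33 − 26.8911)²/26.8911 = 1.3878
  (24 − 30.1089)²/30.1089 = 1.2395
χ² = 1.6099 + 1.4378 + 2.3269 + 2.0782 + 0.6035 + 0.5390 + 1.3878 + 1.2395 = 11.223
df = (4−1)(2−1) = 3. Since 11.223 > 7.815, reject the null hypothesis of independence at α = 0.05.

11.223; reject H₀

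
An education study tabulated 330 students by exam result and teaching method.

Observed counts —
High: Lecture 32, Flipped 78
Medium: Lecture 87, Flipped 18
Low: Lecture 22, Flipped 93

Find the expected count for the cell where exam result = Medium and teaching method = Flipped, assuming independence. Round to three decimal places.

Row total (Medium) = 105; column total (Flipped) = 189; grand total N = 330.
Expected count = (row total × column total) / N = 105 × 189 / 330 = 60.136.

60.136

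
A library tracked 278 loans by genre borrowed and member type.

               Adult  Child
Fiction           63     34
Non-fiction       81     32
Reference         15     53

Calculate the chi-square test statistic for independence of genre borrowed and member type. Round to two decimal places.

Row totals: 97, 113, 68. Column totals: 159, 119. Grand total N = 278.
Expected counts (row total × column total / N):
  Fiction, Adult: 97×159/278 = 55.478
  Fiction, Child: 97×119/278 = 41.522
  Non-fiction, Adult: 113×159/278 = 64.629
  Non-fiction, Child: 113×119/278 = 48.371
  Reference, Adult: 68×159/278 = 38.892
  Reference, Child: 68×119/278 = 29.108
Contributions (O − E)²/E:
  (63 − 55.478)²/55.478 = 1.0199
  (34 − 41.522)²/41.522 = 1.3627
  (81 − 64.629)²/64.629 = 4.1469
  (32 − 48.371)²/48.371 = 5.5407
  (15 − 38.892)²/38.892 = 14.6773
  (53 − 29.108)²/29.108 = 19.6107
χ² = 1.0199 + 1.3627 + 4.1469 + 5.5407 + 14.6773 + 19.6107 = 46.36

46.36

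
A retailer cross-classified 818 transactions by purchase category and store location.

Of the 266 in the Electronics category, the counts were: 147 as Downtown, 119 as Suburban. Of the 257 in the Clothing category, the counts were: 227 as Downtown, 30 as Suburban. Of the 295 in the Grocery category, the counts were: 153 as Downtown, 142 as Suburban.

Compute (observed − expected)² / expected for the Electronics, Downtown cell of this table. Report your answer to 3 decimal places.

3.466

Row total (Electronics) = 266; column total (Downtown) = 527; N = 818.
Expected count E = 266 × 527 / 818 = 171.3716.
Contribution = (O − E)²/E = (147 − 171.3716)² / 171.3716 = 3.466.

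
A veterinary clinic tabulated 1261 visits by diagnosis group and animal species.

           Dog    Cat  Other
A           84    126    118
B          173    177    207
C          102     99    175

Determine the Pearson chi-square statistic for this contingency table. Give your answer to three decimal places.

17.011

Row totals: 328, 557, 376. Column totals: 359, 402, 500. Grand total N = 1261.
Expected counts (row total × column total / N):
  A, Dog: 328×359/1261 = 93.3799
  A, Cat: 328×402/1261 = 104.5646
  A, Other: 328×500/1261 = 130.0555
  B, Dog: 557×359/1261 = 158.5749
  B, Cat: 557×402/1261 = 177.5686
  B, Other: 557×500/1261 = 220.8565
  C, Dog: 376×359/1261 = 107.0452
  C, Cat: 376×402/1261 = 119.8668
  C, Other: 376×500/1261 = 149.0880
Contributions (O − E)²/E:
  (84 − 93.3799)²/93.3799 = 0.9422
  (126 − 104.5646)²/104.5646 = 4.3942
  (118 − 130.0555)²/130.0555 = 1.1175
  (173 − 158.5749)²/158.5749 = 1.3122
  (177 − 177.5686)²/177.5686 = 0.0018
  (207 − 220.8565)²/220.8565 = 0.8694
  (102 − 107.0452)²/107.0452 = 0.2378
  (99 − 119.8668)²/119.8668 = 3.6326
  (175 − 149.0880)²/149.0880 = 4.5036
χ² = 0.9422 + 4.3942 + 1.1175 + 1.3122 + 0.0018 + 0.8694 + 0.2378 + 3.6326 + 4.5036 = 17.011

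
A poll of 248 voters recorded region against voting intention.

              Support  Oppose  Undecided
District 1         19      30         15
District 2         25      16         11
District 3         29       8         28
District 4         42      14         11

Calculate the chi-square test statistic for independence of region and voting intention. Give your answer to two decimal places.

Row totals: 64, 52, 65, 67. Column totals: 115, 68, 65. Grand total N = 248.
Expected counts (row total × column total / N):
  District 1, Support: 64×115/248 = 29.677
  District 1, Oppose: 64×68/248 = 17.548
  District 1, Undecided: 64×65/248 = 16.774
  District 2, Support: 52×115/248 = 24.113
  District 2, Oppose: 52×68/248 = 14.258
  District 2, Undecided: 52×65/248 = 13.629
  District 3, Support: 65×115/248 = 30.141
  District 3, Oppose: 65×68/248 = 17.823
  District 3, Undecided: 65×65/248 = 17.036
  District 4, Support: 67×115/248 = 31.069
  District 4, Oppose: 67×68/248 = 18.371
  District 4, Undecided: 67×65/248 = 17.560
Contributions (O − E)²/E:
  (19 − 29.677)²/29.677 = 3.8413
  (30 − 17.548)²/17.548 = 8.8359
  (15 − 16.774)²/16.774 = 0.1876
  (25 − 24.113)²/24.113 = 0.0326
  (16 − 14.258)²/14.258 = 0.2128
  (11 − 13.629)²/13.629 = 0.5071
  (29 − 30.141)²/30.141 = 0.0432
  (8 − 17.823)²/17.823 = 5.4139
  (28 − 17.036)²/17.036 = 7.0562
  (42 − 31.069)²/31.069 = 3.8459
  (14 − 18.371)²/18.371 = 1.0400
  (11 − 17.560)²/17.560 = 2.4507
χ² = 3.8413 + 8.8359 + 0.1876 + 0.0326 + 0.2128 + 0.5071 + 0.0432 + 5.4139 + 7.0562 + 3.8459 + 1.0400 + 2.4507 = 33.47

33.47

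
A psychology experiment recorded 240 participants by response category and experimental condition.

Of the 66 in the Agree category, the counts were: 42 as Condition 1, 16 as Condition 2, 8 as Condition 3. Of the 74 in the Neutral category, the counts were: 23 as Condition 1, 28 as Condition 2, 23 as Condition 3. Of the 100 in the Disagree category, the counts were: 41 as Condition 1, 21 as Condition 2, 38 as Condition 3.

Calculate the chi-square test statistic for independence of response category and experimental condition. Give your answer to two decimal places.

Row totals: 66, 74, 100. Column totals: 106, 65, 69. Grand total N = 240.
Expected counts (row total × column total / N):
  Agree, Condition 1: 66×106/240 = 29.150
  Agree, Condition 2: 66×65/240 = 17.875
  Agree, Condition 3: 66×69/240 = 18.975
  Neutral, Condition 1: 74×106/240 = 32.683
  Neutral, Condition 2: 74×65/240 = 20.042
  Neutral, Condition 3: 74×69/240 = 21.275
  Disagree, Condition 1: 100×106/240 = 44.167
  Disagree, Condition 2: 100×65/240 = 27.083
  Disagree, Condition 3: 100×69/240 = 28.750
Contributions (O − E)²/E:
  (42 − 29.150)²/29.150 = 5.6646
  (16 − 17.875)²/17.875 = 0.1967
  (8 − 18.975)²/18.975 = 6.3479
  (23 − 32.683)²/32.683 = 2.8688
  (28 − 20.042)²/20.042 = 3.1599
  (23 − 21.275)²/21.275 = 0.1399
  (41 − 44.167)²/44.167 = 0.2271
  (21 − 27.083)²/27.083 = 1.3663
  (38 − 28.750)²/28.750 = 2.9761
χ² = 5.6646 + 0.1967 + 6.3479 + 2.8688 + 3.1599 + 0.1399 + 0.2271 + 1.3663 + 2.9761 = 22.95

22.95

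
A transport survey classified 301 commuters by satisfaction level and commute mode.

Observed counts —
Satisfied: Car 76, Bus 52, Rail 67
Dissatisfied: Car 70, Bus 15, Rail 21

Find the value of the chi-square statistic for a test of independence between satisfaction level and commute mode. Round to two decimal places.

20.17

Row totals: 195, 106. Column totals: 146, 67, 88. Grand total N = 301.
Expected counts (row total × column total / N):
  Satisfied, Car: 195×146/301 = 94.585
  Satisfied, Bus: 195×67/301 = 43.405
  Satisfied, Rail: 195×88/301 = 57.010
  Dissatisfied, Car: 106×146/301 = 51.415
  Dissatisfied, Bus: 106×67/301 = 23.595
  Dissatisfied, Rail: 106×88/301 = 30.990
Contributions (O − E)²/E:
  (76 − 94.585)²/94.585 = 3.6518
  (52 − 43.405)²/43.405 = 1.7020
  (67 − 57.010)²/57.010 = 1.7506
  (70 − 51.415)²/51.415 = 6.7179
  (15 − 23.595)²/23.595 = 3.1309
  (21 − 30.990)²/30.990 = 3.2204
χ² = 3.6518 + 1.7020 + 1.7506 + 6.7179 + 3.1309 + 3.2204 = 20.17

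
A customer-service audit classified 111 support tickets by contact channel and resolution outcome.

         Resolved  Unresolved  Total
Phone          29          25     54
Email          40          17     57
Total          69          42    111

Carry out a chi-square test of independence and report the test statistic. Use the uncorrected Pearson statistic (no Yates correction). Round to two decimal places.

Grand total N = 111.
Expected counts (row total × column total / N):
  Phone, Resolved: 54×69/111 = 33.568
  Phone, Unresolved: 54×42/111 = 20.432
  Email, Resolved: 57×69/111 = 35.432
  Email, Unresolved: 57×42/111 = 21.568
Contributions (O − E)²/E:
  (29 − 33.568)²/33.568 = 0.6216
  (25 − 20.432)²/20.432 = 1.0213
  (40 − 35.432)²/35.432 = 0.5889
  (17 − 21.568)²/21.568 = 0.9675
χ² = 0.6216 + 1.0213 + 0.5889 + 0.9675 = 3.20

3.20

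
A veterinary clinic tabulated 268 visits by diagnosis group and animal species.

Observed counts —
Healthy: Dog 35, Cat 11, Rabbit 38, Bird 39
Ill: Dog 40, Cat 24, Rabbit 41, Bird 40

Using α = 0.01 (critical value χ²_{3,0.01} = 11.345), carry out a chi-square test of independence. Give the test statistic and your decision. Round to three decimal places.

3.506; fail to reject H₀

Row totals: 123, 145. Column totals: 75, 35, 79, 79. Grand total N = 268.
Expected counts (row total × column total / N):
  Healthy, Dog: 123×75/268 = 34.4216
  Healthy, Cat: 123×35/268 = 16.0634
  Healthy, Rabbit: 123×79/268 = 36.2575
  Healthy, Bird: 123×79/268 = 36.2575
  Ill, Dog: 145×75/268 = 40.5784
  Ill, Cat: 145×35/268 = 18.9366
  Ill, Rabbit: 145×79/268 = 42.7425
  Ill, Bird: 145×79/268 = 42.7425
Contributions (O − E)²/E:
  (35 − 34.4216)²/34.4216 = 0.0097
  (11 − 16.0634)²/16.0634 = 1.5961
  (38 − 36.2575)²/36.2575 = 0.0837
  (39 − 36.2575)²/36.2575 = 0.2074
  (40 − 40.5784)²/40.5784 = 0.0082
  (24 − 18.9366)²/18.9366 = 1.3539
  (41 − 42.7425)²/42.7425 = 0.0710
  (40 − 42.7425)²/42.7425 = 0.1760
χ² = 0.0097 + 1.5961 + 0.0837 + 0.2074 + 0.0082 + 1.3539 + 0.0710 + 0.1760 = 3.506
df = (2−1)(4−1) = 3. Since 3.506 < 11.345, fail to reject the null hypothesis of independence at α = 0.01.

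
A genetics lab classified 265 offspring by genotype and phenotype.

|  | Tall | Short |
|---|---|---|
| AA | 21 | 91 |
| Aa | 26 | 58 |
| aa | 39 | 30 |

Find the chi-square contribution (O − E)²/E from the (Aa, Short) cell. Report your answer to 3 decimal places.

0.028

Row total (Aa) = 84; column total (Short) = 179; N = 265.
Expected count E = 84 × 179 / 265 = 56.7396.
Contribution = (O − E)²/E = (58 − 56.7396)² / 56.7396 = 0.028.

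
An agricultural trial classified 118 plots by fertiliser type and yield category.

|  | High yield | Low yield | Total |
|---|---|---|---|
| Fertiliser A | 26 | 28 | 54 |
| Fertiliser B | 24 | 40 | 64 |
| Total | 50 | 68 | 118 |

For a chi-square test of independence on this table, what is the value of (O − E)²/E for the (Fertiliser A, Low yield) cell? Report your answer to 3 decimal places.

0.313

Row total (Fertiliser A) = 54; column total (Low yield) = 68; N = 118.
Expected count E = 54 × 68 / 118 = 31.1186.
Contribution = (O − E)²/E = (28 − 31.1186)² / 31.1186 = 0.313.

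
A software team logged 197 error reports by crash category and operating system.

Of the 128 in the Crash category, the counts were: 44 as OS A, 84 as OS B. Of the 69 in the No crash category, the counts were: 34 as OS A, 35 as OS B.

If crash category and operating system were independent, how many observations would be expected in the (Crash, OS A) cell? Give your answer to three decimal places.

50.680

Row total (Crash) = 128; column total (OS A) = 78; grand total N = 197.
Expected count = (row total × column total) / N = 128 × 78 / 197 = 50.680.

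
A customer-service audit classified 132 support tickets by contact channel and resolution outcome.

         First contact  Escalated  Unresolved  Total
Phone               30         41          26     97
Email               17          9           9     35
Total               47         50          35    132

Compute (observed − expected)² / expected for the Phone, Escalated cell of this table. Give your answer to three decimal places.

Row total (Phone) = 97; column total (Escalated) = 50; N = 132.
Expected count E = 97 × 50 / 132 = 36.7424.
Contribution = (O − E)²/E = (41 − 36.7424)² / 36.7424 = 0.493.

0.493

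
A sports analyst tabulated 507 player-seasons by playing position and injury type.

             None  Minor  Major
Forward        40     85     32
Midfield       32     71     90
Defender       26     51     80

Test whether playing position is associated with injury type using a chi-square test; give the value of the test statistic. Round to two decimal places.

36.73

Row totals: 157, 193, 157. Column totals: 98, 207, 202. Grand total N = 507.
Expected counts (row total × column total / N):
  Forward, None: 157×98/507 = 30.347
  Forward, Minor: 157×207/507 = 64.101
  Forward, Major: 157×202/507 = 62.552
  Midfield, None: 193×98/507 = 37.306
  Midfield, Minor: 193×207/507 = 78.799
  Midfield, Major: 193×202/507 = 76.895
  Defender, None: 157×98/507 = 30.347
  Defender, Minor: 157×207/507 = 64.101
  Defender, Major: 157×202/507 = 62.552
Contributions (O − E)²/E:
  (40 − 30.347)²/30.347 = 3.0705
  (85 − 64.101)²/64.101 = 6.8138
  (32 − 62.552)²/62.552 = 14.9224
  (32 − 37.306)²/37.306 = 0.7547
  (71 − 78.799)²/78.799 = 0.7719
  (90 − 76.895)²/76.895 = 2.2334
  (26 − 30.347)²/30.347 = 0.6227
  (51 − 64.101)²/64.101 = 2.6776
  (80 − 62.552)²/62.552 = 4.8669
χ² = 3.0705 + 6.8138 + 14.9224 + 0.7547 + 0.7719 + 2.2334 + 0.6227 + 2.6776 + 4.8669 = 36.73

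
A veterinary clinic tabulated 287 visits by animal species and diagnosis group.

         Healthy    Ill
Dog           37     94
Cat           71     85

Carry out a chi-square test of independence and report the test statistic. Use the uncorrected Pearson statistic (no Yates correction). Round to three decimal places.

9.047

Row totals: 131, 156. Column totals: 108, 179. Grand total N = 287.
Expected counts (row total × column total / N):
  Dog, Healthy: 131×108/287 = 49.2962
  Dog, Ill: 131×179/287 = 81.7038
  Cat, Healthy: 156×108/287 = 58.7038
  Cat, Ill: 156×179/287 = 97.2962
Contributions (O − E)²/E:
  (37 − 49.2962)²/49.2962 = 3.0671
  (94 − 81.7038)²/81.7038 = 1.8505
  (71 − 58.7038)²/58.7038 = 2.5756
  (85 − 97.2962)²/97.2962 = 1.5540
χ² = 3.0671 + 1.8505 + 2.5756 + 1.5540 = 9.047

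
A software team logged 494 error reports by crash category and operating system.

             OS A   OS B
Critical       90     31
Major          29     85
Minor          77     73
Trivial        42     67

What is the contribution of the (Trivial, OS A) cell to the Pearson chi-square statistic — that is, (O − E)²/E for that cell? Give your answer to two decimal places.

2.11

Row total (Trivial) = 109; column total (OS A) = 238; N = 494.
Expected count E = 109 × 238 / 494 = 52.514.
Contribution = (O − E)²/E = (42 − 52.514)² / 52.514 = 2.11.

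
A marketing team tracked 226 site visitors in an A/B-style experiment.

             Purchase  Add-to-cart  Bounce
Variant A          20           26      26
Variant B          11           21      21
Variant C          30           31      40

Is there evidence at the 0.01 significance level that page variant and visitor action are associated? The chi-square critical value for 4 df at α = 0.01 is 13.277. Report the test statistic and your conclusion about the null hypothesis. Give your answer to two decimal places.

2.09; fail to reject H₀

Row totals: 72, 53, 101. Column totals: 61, 78, 87. Grand total N = 226.
Expected counts (row total × column total / N):
  Variant A, Purchase: 72×61/226 = 19.434
  Variant A, Add-to-cart: 72×78/226 = 24.850
  Variant A, Bounce: 72×87/226 = 27.717
  Variant B, Purchase: 53×61/226 = 14.305
  Variant B, Add-to-cart: 53×78/226 = 18.292
  Variant B, Bounce: 53×87/226 = 20.403
  Variant C, Purchase: 101×61/226 = 27.261
  Variant C, Add-to-cart: 101×78/226 = 34.858
  Variant C, Bounce: 101×87/226 = 38.881
Contributions (O − E)²/E:
  (20 − 19.434)²/19.434 = 0.0165
  (26 − 24.850)²/24.850 = 0.0532
  (26 − 27.717)²/27.717 = 0.1064
  (11 − 14.305)²/14.305 = 0.7636
  (21 − 18.292)²/18.292 = 0.4009
  (21 − 20.403)²/20.403 = 0.0175
  (30 − 27.261)²/27.261 = 0.2752
  (31 − 34.858)²/34.858 = 0.4270
  (40 − 38.881)²/38.881 = 0.0322
χ² = 0.0165 + 0.0532 + 0.1064 + 0.7636 + 0.4009 + 0.0175 + 0.2752 + 0.4270 + 0.0322 = 2.09
df = (3−1)(3−1) = 4. Since 2.09 < 13.277, fail to reject the null hypothesis of independence at α = 0.01.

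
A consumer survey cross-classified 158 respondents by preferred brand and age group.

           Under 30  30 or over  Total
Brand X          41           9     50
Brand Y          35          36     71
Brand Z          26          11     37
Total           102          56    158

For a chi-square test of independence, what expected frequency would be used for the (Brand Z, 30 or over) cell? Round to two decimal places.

13.11

Row total (Brand Z) = 37; column total (30 or over) = 56; grand total N = 158.
Expected count = (row total × column total) / N = 37 × 56 / 158 = 13.11.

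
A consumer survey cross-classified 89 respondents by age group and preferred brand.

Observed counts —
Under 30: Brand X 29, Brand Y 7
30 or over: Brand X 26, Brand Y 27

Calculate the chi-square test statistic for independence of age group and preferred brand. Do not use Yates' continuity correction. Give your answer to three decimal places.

Row totals: 36, 53. Column totals: 55, 34. Grand total N = 89.
Expected counts (row total × column total / N):
  Under 30, Brand X: 36×55/89 = 22.2472
  Under 30, Brand Y: 36×34/89 = 13.7528
  30 or over, Brand X: 53×55/89 = 32.7528
  30 or over, Brand Y: 53×34/89 = 20.2472
Contributions (O − E)²/E:
  (29 − 22.2472)²/22.2472 = 2.0497
  (7 − 13.7528)²/13.7528 = 3.3157
  (26 − 32.7528)²/32.7528 = 1.3923
  (27 − 20.2472)²/20.2472 = 2.2522
χ² = 2.0497 + 3.3157 + 1.3923 + 2.2522 = 9.010

9.010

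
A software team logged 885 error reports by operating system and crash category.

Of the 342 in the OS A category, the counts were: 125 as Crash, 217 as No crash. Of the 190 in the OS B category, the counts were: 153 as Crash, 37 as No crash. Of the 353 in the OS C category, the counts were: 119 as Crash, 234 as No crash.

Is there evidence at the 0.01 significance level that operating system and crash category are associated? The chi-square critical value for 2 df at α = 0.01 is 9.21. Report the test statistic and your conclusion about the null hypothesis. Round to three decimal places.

Row totals: 342, 190, 353. Column totals: 397, 488. Grand total N = 885.
Expected counts (row total × column total / N):
  OS A, Crash: 342×397/885 = 153.4169
  OS A, No crash: 342×488/885 = 188.5831
  OS B, Crash: 190×397/885 = 85.2316
  OS B, No crash: 190×488/885 = 104.7684
  OS C, Crash: 353×397/885 = 158.3514
  OS C, No crash: 353×488/885 = 194.6486
Contributions (O − E)²/E:
  (125 − 153.4169)²/153.4169 = 5.2636
  (217 − 188.5831)²/188.5831 = 4.2820
  (153 − 85.2316)²/85.2316 = 53.8833
  (37 − 104.7684)²/104.7684 = 43.8353
  (119 − 158.3514)²/158.3514 = 9.7791
  (234 − 194.6486)²/194.6486 = 7.9555
χ² = 5.2636 + 4.2820 + 53.8833 + 43.8353 + 9.7791 + 7.9555 = 124.999
df = (3−1)(2−1) = 2. Since 124.999 > 9.21, reject the null hypothesis of independence at α = 0.01.

124.999; reject H₀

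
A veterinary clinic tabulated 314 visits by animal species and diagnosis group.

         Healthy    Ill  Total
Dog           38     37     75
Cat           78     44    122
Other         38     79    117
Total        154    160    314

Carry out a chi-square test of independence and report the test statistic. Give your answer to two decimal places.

Grand total N = 314.
Expected counts (row total × column total / N):
  Dog, Healthy: 75×154/314 = 36.783
  Dog, Ill: 75×160/314 = 38.217
  Cat, Healthy: 122×154/314 = 59.834
  Cat, Ill: 122×160/314 = 62.166
  Other, Healthy: 117×154/314 = 57.382
  Other, Ill: 117×160/314 = 59.618
Contributions (O − E)²/E:
  (38 − 36.783)²/36.783 = 0.0403
  (37 − 38.217)²/38.217 = 0.0388
  (78 − 59.834)²/59.834 = 5.5153
  (44 − 62.166)²/62.166 = 5.3084
  (38 − 57.382)²/57.382 = 6.5467
  (79 − 59.618)²/59.618 = 6.3011
χ² = 0.0403 + 0.0388 + 5.5153 + 5.3084 + 6.5467 + 6.3011 = 23.75

23.75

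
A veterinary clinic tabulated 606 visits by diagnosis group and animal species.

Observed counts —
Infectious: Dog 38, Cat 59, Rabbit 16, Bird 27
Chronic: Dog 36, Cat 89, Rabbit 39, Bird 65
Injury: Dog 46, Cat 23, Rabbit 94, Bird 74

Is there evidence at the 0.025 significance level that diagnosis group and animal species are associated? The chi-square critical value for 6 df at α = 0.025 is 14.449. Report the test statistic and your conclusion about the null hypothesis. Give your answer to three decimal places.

Row totals: 140, 229, 237. Column totals: 120, 171, 149, 166. Grand total N = 606.
Expected counts (row total × column total / N):
  Infectious, Dog: 140×120/606 = 27.7228
  Infectious, Cat: 140×171/606 = 39.5050
  Infectious, Rabbit: 140×149/606 = 34.4224
  Infectious, Bird: 140×166/606 = 38.3498
  Chronic, Dog: 229×120/606 = 45.3465
  Chronic, Cat: 229×171/606 = 64.6188
  Chronic, Rabbit: 229×149/606 = 56.3053
  Chronic, Bird: 229×166/606 = 62.7294
  Injury, Dog: 237×120/606 = 46.9307
  Injury, Cat: 237×171/606 = 66.8762
  Injury, Rabbit: 237×149/606 = 58.2723
  Injury, Bird: 237×166/606 = 64.9208
Contributions (O − E)²/E:
  (38 − 27.7228)²/27.7228 = 3.8099
  (59 − 39.5050)²/39.5050 = 9.6204
  (16 − 34.4224)²/34.4224 = 9.8594
  (27 − 38.3498)²/38.3498 = 3.3590
  (36 − 45.3465)²/45.3465 = 1.9264
  (89 − 64.6188)²/64.6188 = 9.1992
  (39 − 56.3053)²/56.3053 = 5.3187
  (65 − 62.7294)²/62.7294 = 0.0822
  (46 − 46.9307)²/46.9307 = 0.0185
  (23 − 66.8762)²/66.8762 = 28.7863
  (94 − 58.2723)²/58.2723 = 21.9052
  (74 − 64.9208)²/64.9208 = 1.2697
χ² = 3.8099 + 9.6204 + 9.8594 + 3.3590 + 1.9264 + 9.1992 + 5.3187 + 0.0822 + 0.0185 + 28.7863 + 21.9052 + 1.2697 = 95.155
df = (3−1)(4−1) = 6. Since 95.155 > 14.449, reject the null hypothesis of independence at α = 0.025.

95.155; reject H₀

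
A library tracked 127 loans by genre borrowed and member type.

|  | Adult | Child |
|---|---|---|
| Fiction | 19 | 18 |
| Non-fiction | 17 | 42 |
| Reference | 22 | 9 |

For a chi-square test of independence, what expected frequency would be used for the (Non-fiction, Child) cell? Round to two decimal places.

Row total (Non-fiction) = 59; column total (Child) = 69; grand total N = 127.
Expected count = (row total × column total) / N = 59 × 69 / 127 = 32.06.

32.06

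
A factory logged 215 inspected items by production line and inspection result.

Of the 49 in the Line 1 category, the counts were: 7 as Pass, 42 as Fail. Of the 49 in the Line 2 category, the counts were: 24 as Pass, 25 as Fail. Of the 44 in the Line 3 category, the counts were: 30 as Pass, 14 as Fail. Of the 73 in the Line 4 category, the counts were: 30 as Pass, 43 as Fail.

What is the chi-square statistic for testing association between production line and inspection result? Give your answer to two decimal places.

28.77

Row totals: 49, 49, 44, 73. Column totals: 91, 124. Grand total N = 215.
Expected counts (row total × column total / N):
  Line 1, Pass: 49×91/215 = 20.740
  Line 1, Fail: 49×124/215 = 28.260
  Line 2, Pass: 49×91/215 = 20.740
  Line 2, Fail: 49×124/215 = 28.260
  Line 3, Pass: 44×91/215 = 18.623
  Line 3, Fail: 44×124/215 = 25.377
  Line 4, Pass: 73×91/215 = 30.898
  Line 4, Fail: 73×124/215 = 42.102
Contributions (O − E)²/E:
  (7 − 20.740)²/20.740 = 9.1026
  (42 − 28.260)²/28.260 = 6.6804
  (24 − 20.740)²/20.740 = 0.5124
  (25 − 28.260)²/28.260 = 0.3761
  (30 − 18.623)²/18.623 = 6.9503
  (14 − 25.377)²/25.377 = 5.1005
  (30 − 30.898)²/30.898 = 0.0261
  (43 − 42.102)²/42.102 = 0.0192
χ² = 9.1026 + 6.6804 + 0.5124 + 0.3761 + 6.9503 + 5.1005 + 0.0261 + 0.0192 = 28.77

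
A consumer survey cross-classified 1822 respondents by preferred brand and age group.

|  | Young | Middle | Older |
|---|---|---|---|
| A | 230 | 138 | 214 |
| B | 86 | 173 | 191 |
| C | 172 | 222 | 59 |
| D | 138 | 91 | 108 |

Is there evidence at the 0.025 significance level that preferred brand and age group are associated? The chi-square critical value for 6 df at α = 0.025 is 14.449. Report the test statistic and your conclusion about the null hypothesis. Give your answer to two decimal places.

167.69; reject H₀

Row totals: 582, 450, 453, 337. Column totals: 626, 624, 572. Grand total N = 1822.
Expected counts (row total × column total / N):
  A, Young: 582×626/1822 = 199.963
  A, Middle: 582×624/1822 = 199.324
  A, Older: 582×572/1822 = 182.714
  B, Young: 450×626/1822 = 154.610
  B, Middle: 450×624/1822 = 154.116
  B, Older: 450×572/1822 = 141.273
  C, Young: 453×626/1822 = 155.641
  C, Middle: 453×624/1822 = 155.144
  C, Older: 453×572/1822 = 142.215
  D, Young: 337×626/1822 = 115.786
  D, Middle: 337×624/1822 = 115.416
  D, Older: 337×572/1822 = 105.798
Contributions (O − E)²/E:
  (230 − 199.963)²/199.963 = 4.5119
  (138 − 199.324)²/199.324 = 18.8669
  (214 − 182.714)²/182.714 = 5.3571
  (86 − 154.610)²/154.610 = 30.4465
  (173 − 154.116)²/154.116 = 2.3139
  (191 − 141.273)²/141.273 = 17.5035
  (172 − 155.641)²/155.641 = 1.7194
  (222 − 155.144)²/155.144 = 28.8102
  (59 − 142.215)²/142.215 = 48.6920
  (138 − 115.786)²/115.786 = 4.2618
  (91 − 115.416)²/115.416 = 5.1652
  (108 − 105.798)²/105.798 = 0.0458
χ² = 4.5119 + 18.8669 + 5.3571 + 30.4465 + 2.3139 + 17.5035 + 1.7194 + 28.8102 + 48.6920 + 4.2618 + 5.1652 + 0.0458 = 167.69
df = (4−1)(3−1) = 6. Since 167.69 > 14.449, reject the null hypothesis of independence at α = 0.025.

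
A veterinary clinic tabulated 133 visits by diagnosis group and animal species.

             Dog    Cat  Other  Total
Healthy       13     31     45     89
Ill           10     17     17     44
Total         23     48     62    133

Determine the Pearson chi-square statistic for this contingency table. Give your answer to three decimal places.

Grand total N = 133.
Expected counts (row total × column total / N):
  Healthy, Dog: 89×23/133 = 15.3910
  Healthy, Cat: 89×48/133 = 32.1203
  Healthy, Other: 89×62/133 = 41.4887
  Ill, Dog: 44×23/133 = 7.6090
  Ill, Cat: 44×48/133 = 15.8797
  Ill, Other: 44×62/133 = 20.5113
Contributions (O − E)²/E:
  (13 − 15.3910)²/15.3910 = 0.3714
  (31 − 32.1203)²/32.1203 = 0.0391
  (45 − 41.4887)²/41.4887 = 0.2972
  (10 − 7.6090)²/7.6090 = 0.7513
  (17 − 15.8797)²/15.8797 = 0.0790
  (17 − 20.5113)²/20.5113 = 0.6011
χ² = 0.3714 + 0.0391 + 0.2972 + 0.7513 + 0.0790 + 0.6011 = 2.139

2.139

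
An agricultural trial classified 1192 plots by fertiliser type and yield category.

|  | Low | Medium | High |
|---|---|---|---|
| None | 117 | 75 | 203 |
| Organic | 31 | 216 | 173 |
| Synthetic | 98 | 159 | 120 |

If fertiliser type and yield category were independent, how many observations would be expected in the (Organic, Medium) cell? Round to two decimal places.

Row total (Organic) = 420; column total (Medium) = 450; grand total N = 1192.
Expected count = (row total × column total) / N = 420 × 450 / 1192 = 158.56.

158.56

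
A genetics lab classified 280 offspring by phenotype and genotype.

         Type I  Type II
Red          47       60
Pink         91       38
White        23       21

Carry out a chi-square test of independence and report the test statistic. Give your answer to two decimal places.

Row totals: 107, 129, 44. Column totals: 161, 119. Grand total N = 280.
Expected counts (row total × column total / N):
  Red, Type I: 107×161/280 = 61.525
  Red, Type II: 107×119/280 = 45.475
  Pink, Type I: 129×161/280 = 74.175
  Pink, Type II: 129×119/280 = 54.825
  White, Type I: 44×161/280 = 25.300
  White, Type II: 44×119/280 = 18.700
Contributions (O − E)²/E:
  (47 − 61.525)²/61.525 = 3.4291
  (60 − 45.475)²/45.475 = 4.6394
  (91 − 74.175)²/74.175 = 3.8164
  (38 − 54.825)²/54.825 = 5.1633
  (23 − 25.300)²/25.300 = 0.2091
  (21 − 18.700)²/18.700 = 0.2829
χ² = 3.4291 + 4.6394 + 3.8164 + 5.1633 + 0.2091 + 0.2829 = 17.54

17.54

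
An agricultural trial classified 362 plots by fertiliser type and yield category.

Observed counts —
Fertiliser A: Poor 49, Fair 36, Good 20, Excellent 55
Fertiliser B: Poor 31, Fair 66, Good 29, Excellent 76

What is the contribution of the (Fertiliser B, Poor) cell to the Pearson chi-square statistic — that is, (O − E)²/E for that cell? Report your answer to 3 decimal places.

4.168

Row total (Fertiliser B) = 202; column total (Poor) = 80; N = 362.
Expected count E = 202 × 80 / 362 = 44.6409.
Contribution = (O − E)²/E = (31 − 44.6409)² / 44.6409 = 4.168.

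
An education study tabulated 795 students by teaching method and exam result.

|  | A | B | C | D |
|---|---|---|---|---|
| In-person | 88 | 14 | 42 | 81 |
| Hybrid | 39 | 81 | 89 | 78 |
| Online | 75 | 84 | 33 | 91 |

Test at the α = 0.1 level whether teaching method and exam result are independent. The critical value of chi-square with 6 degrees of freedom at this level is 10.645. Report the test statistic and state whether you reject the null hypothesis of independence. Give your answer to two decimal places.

99.32; reject H₀

Row totals: 225, 287, 283. Column totals: 202, 179, 164, 250. Grand total N = 795.
Expected counts (row total × column total / N):
  In-person, A: 225×202/795 = 57.1698
  In-person, B: 225×179/795 = 50.6604
  In-person, C: 225×164/795 = 46.4151
  In-person, D: 225×250/795 = 70.7547
  Hybrid, A: 287×202/795 = 72.9233
  Hybrid, B: 287×179/795 = 64.6201
  Hybrid, C: 287×164/795 = 59.2050
  Hybrid, D: 287×250/795 = 90.2516
  Online, A: 283×202/795 = 71.9069
  Online, B: 283×179/795 = 63.7195
  Online, C: 283×164/795 = 58.3799
  Online, D: 283×250/795 = 88.9937
Contributions (O − E)²/E:
  (88 − 57.1698)²/57.1698 = 16.6259
  (14 − 50.6604)²/50.6604 = 26.5293
  (42 − 46.4151)²/46.4151 = 0.4200
  (81 − 70.7547)²/70.7547 = 1.4835
  (39 − 72.9233)²/72.9233 = 15.7808
  (81 − 64.6201)²/64.6201 = 4.1520
  (89 − 59.2050)²/59.2050 = 14.9944
  (78 − 90.2516)²/90.2516 = 1.6631
  (75 − 71.9069)²/71.9069 = 0.1331
  (84 − 63.7195)²/63.7195 = 6.4548
  (33 − 58.3799)²/58.3799 = 11.0336
  (91 − 88.9937)²/88.9937 = 0.0452
χ² = 16.6259 + 26.5293 + 0.4200 + 1.4835 + 15.7808 + 4.1520 + 14.9944 + 1.6631 + 0.1331 + 6.4548 + 11.0336 + 0.0452 = 99.32
df = (3−1)(4−1) = 6. Since 99.32 > 10.645, reject the null hypothesis of independence at α = 0.1.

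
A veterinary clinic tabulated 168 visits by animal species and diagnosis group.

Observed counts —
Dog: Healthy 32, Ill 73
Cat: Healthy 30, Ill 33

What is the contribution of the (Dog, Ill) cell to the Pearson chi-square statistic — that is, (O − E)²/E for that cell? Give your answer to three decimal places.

0.688

Row total (Dog) = 105; column total (Ill) = 106; N = 168.
Expected count E = 105 × 106 / 168 = 66.2500.
Contribution = (O − E)²/E = (73 − 66.2500)² / 66.2500 = 0.688.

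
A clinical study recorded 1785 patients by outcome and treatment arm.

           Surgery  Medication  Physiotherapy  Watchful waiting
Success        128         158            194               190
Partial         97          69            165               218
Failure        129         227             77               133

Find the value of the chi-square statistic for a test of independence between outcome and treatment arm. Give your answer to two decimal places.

Row totals: 670, 549, 566. Column totals: 354, 454, 436, 541. Grand total N = 1785.
Expected counts (row total × column total / N):
  Success, Surgery: 670×354/1785 = 132.8739
  Success, Medication: 670×454/1785 = 170.4090
  Success, Physiotherapy: 670×436/1785 = 163.6527
  Success, Watchful waiting: 670×541/1785 = 203.0644
  Partial, Surgery: 549×354/1785 = 108.8773
  Partial, Medication: 549×454/1785 = 139.6336
  Partial, Physiotherapy: 549×436/1785 = 134.0975
  Partial, Watchful waiting: 549×541/1785 = 166.3916
  Failure, Surgery: 566×354/1785 = 112.2487
  Failure, Medication: 566×454/1785 = 143.9574
  Failure, Physiotherapy: 566×436/1785 = 138.2499
  Failure, Watchful waiting: 566×541/1785 = 171.5440
Contributions (O − E)²/E:
  (128 − 132.8739)²/132.8739 = 0.1788
  (158 − 170.4090)²/170.4090 = 0.9036
  (194 − 163.6527)²/163.6527 = 5.6275
  (190 − 203.0644)²/203.0644 = 0.8405
  (97 − 108.8773)²/108.8773 = 1.2957
  (69 − 139.6336)²/139.6336 = 35.7300
  (165 − 134.0975)²/134.0975 = 7.1214
  (218 − 166.3916)²/166.3916 = 16.0070
  (129 − 112.2487)²/112.2487 = 2.4999
  (227 − 143.9574)²/143.9574 = 47.9036
  (77 − 138.2499)²/138.2499 = 27.1360
  (133 − 171.5440)²/171.5440 = 8.6604
χ² = 0.1788 + 0.9036 + 5.6275 + 0.8405 + 1.2957 + 35.7300 + 7.1214 + 16.0070 + 2.4999 + 47.9036 + 27.1360 + 8.6604 = 153.90

153.90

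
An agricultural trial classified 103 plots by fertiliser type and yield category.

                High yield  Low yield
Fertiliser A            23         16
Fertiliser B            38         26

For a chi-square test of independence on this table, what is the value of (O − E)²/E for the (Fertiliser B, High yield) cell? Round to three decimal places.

Row total (Fertiliser B) = 64; column total (High yield) = 61; N = 103.
Expected count E = 64 × 61 / 103 = 37.9029.
Contribution = (O − E)²/E = (38 − 37.9029)² / 37.9029 = 0.000.

0.000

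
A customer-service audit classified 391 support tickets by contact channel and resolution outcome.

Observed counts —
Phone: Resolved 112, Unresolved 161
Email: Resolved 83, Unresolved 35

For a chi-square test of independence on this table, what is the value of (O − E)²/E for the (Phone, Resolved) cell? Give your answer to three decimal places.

4.284

Row total (Phone) = 273; column total (Resolved) = 195; N = 391.
Expected count E = 273 × 195 / 391 = 136.1509.
Contribution = (O − E)²/E = (112 − 136.1509)² / 136.1509 = 4.284.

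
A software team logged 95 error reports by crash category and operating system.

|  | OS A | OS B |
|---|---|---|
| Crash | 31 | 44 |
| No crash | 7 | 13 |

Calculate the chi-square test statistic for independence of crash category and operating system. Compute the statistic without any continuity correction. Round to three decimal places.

0.264

Row totals: 75, 20. Column totals: 38, 57. Grand total N = 95.
Expected counts (row total × column total / N):
  Crash, OS A: 75×38/95 = 30.0000
  Crash, OS B: 75×57/95 = 45.0000
  No crash, OS A: 20×38/95 = 8.0000
  No crash, OS B: 20×57/95 = 12.0000
Contributions (O − E)²/E:
  (31 − 30.0000)²/30.0000 = 0.0333
  (44 − 45.0000)²/45.0000 = 0.0222
  (7 − 8.0000)²/8.0000 = 0.1250
  (13 − 12.0000)²/12.0000 = 0.0833
χ² = 0.0333 + 0.0222 + 0.1250 + 0.0833 = 0.264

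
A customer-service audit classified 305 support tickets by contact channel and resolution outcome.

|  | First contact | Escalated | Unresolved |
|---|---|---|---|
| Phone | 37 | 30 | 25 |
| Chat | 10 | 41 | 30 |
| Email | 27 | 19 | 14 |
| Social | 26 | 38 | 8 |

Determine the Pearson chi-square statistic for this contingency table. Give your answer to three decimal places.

Row totals: 92, 81, 60, 72. Column totals: 100, 128, 77. Grand total N = 305.
Expected counts (row total × column total / N):
  Phone, First contact: 92×100/305 = 30.1639
  Phone, Escalated: 92×128/305 = 38.6098
  Phone, Unresolved: 92×77/305 = 23.2262
  Chat, First contact: 81×100/305 = 26.5574
  Chat, Escalated: 81×128/305 = 33.9934
  Chat, Unresolved: 81×77/305 = 20.4492
  Email, First contact: 60×100/305 = 19.6721
  Email, Escalated: 60×128/305 = 25.1803
  Email, Unresolved: 60×77/305 = 15.1475
  Social, First contact: 72×100/305 = 23.6066
  Social, Escalated: 72×128/305 = 30.2164
  Social, Unresolved: 72×77/305 = 18.1770
Contributions (O − E)²/E:
  (37 − 30.1639)²/30.1639 = 1.5493
  (30 − 38.6098)²/38.6098 = 1.9199
  (25 − 23.2262)²/23.2262 = 0.1355
  (10 − 26.5574)²/26.5574 = 10.3228
  (41 − 33.9934)²/33.9934 = 1.4442
  (30 − 20.4492)²/20.4492 = 4.4607
  (27 − 19.6721)²/19.6721 = 2.7297
  (19 − 25.1803)²/25.1803 = 1.5169
  (14 − 15.1475)²/15.1475 = 0.0869
  (26 − 23.6066)²/23.6066 = 0.2427
  (38 − 30.2164)²/30.2164 = 2.0050
  (8 − 18.1770)²/18.1770 = 5.6979
χ² = 1.5493 + 1.9199 + 0.1355 + 10.3228 + 1.4442 + 4.4607 + 2.7297 + 1.5169 + 0.0869 + 0.2427 + 2.0050 + 5.6979 = 32.112

32.112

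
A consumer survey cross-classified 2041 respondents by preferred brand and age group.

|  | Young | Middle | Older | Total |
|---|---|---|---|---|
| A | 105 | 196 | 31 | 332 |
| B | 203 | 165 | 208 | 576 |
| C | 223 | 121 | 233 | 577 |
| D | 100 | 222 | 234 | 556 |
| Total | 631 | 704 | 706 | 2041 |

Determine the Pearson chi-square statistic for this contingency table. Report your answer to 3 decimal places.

Grand total N = 2041.
Expected counts (row total × column total / N):
  A, Young: 332×631/2041 = 102.64184
  A, Middle: 332×704/2041 = 114.51641
  A, Older: 332×706/2041 = 114.84174
  B, Young: 576×631/2041 = 178.07741
  B, Middle: 576×704/2041 = 198.67908
  B, Older: 576×706/2041 = 199.24351
  C, Young: 577×631/2041 = 178.38658
  C, Middle: 577×704/2041 = 199.02401
  C, Older: 577×706/2041 = 199.58942
  D, Young: 556×631/2041 = 171.89417
  D, Middle: 556×704/2041 = 191.78050
  D, Older: 556×706/2041 = 192.32533
Contributions (O − E)²/E:
  (105 − 102.64184)²/102.64184 = 0.0542
  (196 − 114.51641)²/114.51641 = 57.9792
  (31 − 114.84174)²/114.84174 = 61.2098
  (203 − 178.07741)²/178.07741 = 3.4880
  (165 − 198.67908)²/198.67908 = 5.7091
  (208 − 199.24351)²/199.24351 = 0.3848
  (223 − 178.38658)²/178.38658 = 11.1576
  (121 − 199.02401)²/199.02401 = 30.5880
  (233 − 199.58942)²/199.58942 = 5.5928
  (100 − 171.89417)²/171.89417 = 30.0695
  (222 − 191.78050)²/191.78050 = 4.7618
  (234 − 192.32533)²/192.32533 = 9.0304
χ² = 0.0542 + 57.9792 + 61.2098 + 3.4880 + 5.7091 + 0.3848 + 11.1576 + 30.5880 + 5.5928 + 30.0695 + 4.7618 + 9.0304 = 220.025

220.025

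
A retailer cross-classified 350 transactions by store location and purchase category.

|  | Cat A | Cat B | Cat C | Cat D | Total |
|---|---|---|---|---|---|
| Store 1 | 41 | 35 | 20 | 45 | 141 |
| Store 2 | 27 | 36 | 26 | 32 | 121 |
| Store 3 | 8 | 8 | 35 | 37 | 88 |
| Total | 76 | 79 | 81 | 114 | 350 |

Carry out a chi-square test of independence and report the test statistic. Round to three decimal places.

39.551

Grand total N = 350.
Expected counts (row total × column total / N):
  Store 1, Cat A: 141×76/350 = 30.6171
  Store 1, Cat B: 141×79/350 = 31.8257
  Store 1, Cat C: 141×81/350 = 32.6314
  Store 1, Cat D: 141×114/350 = 45.9257
  Store 2, Cat A: 121×76/350 = 26.2743
  Store 2, Cat B: 121×79/350 = 27.3114
  Store 2, Cat C: 121×81/350 = 28.0029
  Store 2, Cat D: 121×114/350 = 39.4114
  Store 3, Cat A: 88×76/350 = 19.1086
  Store 3, Cat B: 88×79/350 = 19.8629
  Store 3, Cat C: 88×81/350 = 20.3657
  Store 3, Cat D: 88×114/350 = 28.6629
Contributions (O − E)²/E:
  (41 − 30.6171)²/30.6171 = 3.5211
  (35 − 31.8257)²/31.8257 = 0.3166
  (20 − 32.6314)²/32.6314 = 4.8895
  (45 − 45.9257)²/45.9257 = 0.0187
  (27 − 26.2743)²/26.2743 = 0.0200
  (36 − 27.3114)²/27.3114 = 2.7641
  (26 − 28.0029)²/28.0029 = 0.1433
  (32 − 39.4114)²/39.4114 = 1.3937
  (8 − 19.1086)²/19.1086 = 6.4579
  (8 − 19.8629)²/19.8629 = 7.0850
  (35 − 20.3657)²/20.3657 = 10.5159
  (37 − 28.6629)²/28.6629 = 2.4250
χ² = 3.5211 + 0.3166 + 4.8895 + 0.0187 + 0.0200 + 2.7641 + 0.1433 + 1.3937 + 6.4579 + 7.0850 + 10.5159 + 2.4250 = 39.551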